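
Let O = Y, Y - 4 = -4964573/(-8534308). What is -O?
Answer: -39101805/8534308 ≈ -4.5817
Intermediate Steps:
Y = 39101805/8534308 (Y = 4 - 4964573/(-8534308) = 4 - 4964573*(-1/8534308) = 4 + 4964573/8534308 = 39101805/8534308 ≈ 4.5817)
O = 39101805/8534308 ≈ 4.5817
-O = -1*39101805/8534308 = -39101805/8534308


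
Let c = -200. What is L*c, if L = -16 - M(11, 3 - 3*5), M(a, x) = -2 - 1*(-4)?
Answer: 3600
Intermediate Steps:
M(a, x) = 2 (M(a, x) = -2 + 4 = 2)
L = -18 (L = -16 - 1*2 = -16 - 2 = -18)
L*c = -18*(-200) = 3600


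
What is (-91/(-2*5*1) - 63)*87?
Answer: -46893/10 ≈ -4689.3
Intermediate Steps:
(-91/(-2*5*1) - 63)*87 = (-91/((-10*1)) - 63)*87 = (-91/(-10) - 63)*87 = (-91*(-1/10) - 63)*87 = (91/10 - 63)*87 = -539/10*87 = -46893/10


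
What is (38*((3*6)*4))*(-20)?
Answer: -54720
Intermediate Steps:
(38*((3*6)*4))*(-20) = (38*(18*4))*(-20) = (38*72)*(-20) = 2736*(-20) = -54720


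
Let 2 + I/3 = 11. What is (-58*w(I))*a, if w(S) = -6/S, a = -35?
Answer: -4060/9 ≈ -451.11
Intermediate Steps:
I = 27 (I = -6 + 3*11 = -6 + 33 = 27)
(-58*w(I))*a = -(-348)/27*(-35) = -58*(-2/9)*(-35) = (116/9)*(-35) = -4060/9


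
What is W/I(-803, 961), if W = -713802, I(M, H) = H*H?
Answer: -713802/923521 ≈ -0.77291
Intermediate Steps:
I(M, H) = H²
W/I(-803, 961) = -713802/(961²) = -713802/923521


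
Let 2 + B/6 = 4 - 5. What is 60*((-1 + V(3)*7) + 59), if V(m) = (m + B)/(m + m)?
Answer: 2430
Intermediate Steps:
B = -18 (B = -12 + 6*(4 - 5) = -12 + 6*(-1) = -12 - 6 = -18)
V(m) = (-18 + m)/(2*m) (V(m) = (m - 18)/(m + m) = (-18 + m)/((2*m)) = (-18 + m)*(1/(2*m)) = (-18 + m)/(2*m))
60*((-1 + V(3)*7) + 59) = 60*((-1 + ((1/2)*(-18 + 3)/3)*7) + 59) = 60*((-1 + ((1/2)*(1/3)*(-15))*7) + 59) = 60*((-1 - 5/2*7) + 59) = 60*((-1 - 35/2) + 59) = 60*(-37/2 + 59) = 60*(81/2) = 2430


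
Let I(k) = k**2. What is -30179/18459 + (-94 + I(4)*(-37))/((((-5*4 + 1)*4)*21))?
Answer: -2885/2394 ≈ -1.2051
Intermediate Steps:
-30179/18459 + (-94 + I(4)*(-37))/((((-5*4 + 1)*4)*21)) = -30179/18459 + (-94 + 4**2*(-37))/((((-5*4 + 1)*4)*21)) = -30179*1/18459 + (-94 + 16*(-37))/((((-20 + 1)*4)*21)) = -103/63 + (-94 - 592)/((-19*4*21)) = -103/63 - 686/((-76*21)) = -103/63 - 686/(-1596) = -103/63 - 686*(-1/1596) = -103/63 + 49/114 = -2885/2394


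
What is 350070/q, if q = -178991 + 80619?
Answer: -175035/49186 ≈ -3.5586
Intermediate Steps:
q = -98372
350070/q = 350070/(-98372) = 350070*(-1/98372) = -175035/49186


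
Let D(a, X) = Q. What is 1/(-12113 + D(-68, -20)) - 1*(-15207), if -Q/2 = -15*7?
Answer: 181008920/11903 ≈ 15207.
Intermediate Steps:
Q = 210 (Q = -(-30)*7 = -2*(-105) = 210)
D(a, X) = 210
1/(-12113 + D(-68, -20)) - 1*(-15207) = 1/(-12113 + 210) - 1*(-15207) = 1/(-11903) + 15207 = -1/11903 + 15207 = 181008920/11903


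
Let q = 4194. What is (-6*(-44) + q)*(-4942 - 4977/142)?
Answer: -1575325689/71 ≈ -2.2188e+7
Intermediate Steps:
(-6*(-44) + q)*(-4942 - 4977/142) = (-6*(-44) + 4194)*(-4942 - 4977/142) = (264 + 4194)*(-4942 - 4977*1/142) = 4458*(-4942 - 4977/142) = 4458*(-706741/142) = -1575325689/71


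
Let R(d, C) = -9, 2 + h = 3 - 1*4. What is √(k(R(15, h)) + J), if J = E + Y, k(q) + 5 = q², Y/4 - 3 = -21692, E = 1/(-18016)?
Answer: I*√1758391868006/4504 ≈ 294.41*I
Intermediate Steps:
E = -1/18016 ≈ -5.5506e-5
h = -3 (h = -2 + (3 - 1*4) = -2 + (3 - 4) = -2 - 1 = -3)
Y = -86756 (Y = 12 + 4*(-21692) = 12 - 86768 = -86756)
k(q) = -5 + q²
J = -1562996097/18016 (J = -1/18016 - 86756 = -1562996097/18016 ≈ -86756.)
√(k(R(15, h)) + J) = √((-5 + (-9)²) - 1562996097/18016) = √((-5 + 81) - 1562996097/18016) = √(76 - 1562996097/18016) = √(-1561626881/18016) = I*√1758391868006/4504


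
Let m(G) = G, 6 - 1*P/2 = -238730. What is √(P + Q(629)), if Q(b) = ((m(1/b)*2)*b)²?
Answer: 2*√119369 ≈ 691.00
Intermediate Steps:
P = 477472 (P = 12 - 2*(-238730) = 12 + 477460 = 477472)
Q(b) = 4 (Q(b) = ((2/b)*b)² = 2² = 4)
√(P + Q(629)) = √(477472 + 4) = √477476 = 2*√119369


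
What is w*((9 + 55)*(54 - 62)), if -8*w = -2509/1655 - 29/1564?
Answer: -63553136/647105 ≈ -98.211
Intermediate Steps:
w = 3972071/20707360 (w = -(-2509/1655 - 29/1564)/8 = -⅛*(-3972071/2588420) = 3972071/20707360 ≈ 0.19182)
w*((9 + 55)*(54 - 62)) = 3972071*((9 + 55)*(54 - 62))/20707360 = 3972071*(64*(-8))/20707360 = (3972071/20707360)*(-512) = -63553136/647105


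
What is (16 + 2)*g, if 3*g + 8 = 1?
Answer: -42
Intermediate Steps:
g = -7/3 (g = -8/3 + (⅓)*1 = -8/3 + ⅓ = -7/3 ≈ -2.3333)
(16 + 2)*g = (16 + 2)*(-7/3) = 18*(-7/3) = -42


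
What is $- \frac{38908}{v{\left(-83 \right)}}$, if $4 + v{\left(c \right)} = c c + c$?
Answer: $- \frac{19454}{3401} \approx -5.7201$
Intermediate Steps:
$v{\left(c \right)} = -4 + c + c^{2}$ ($v{\left(c \right)} = -4 + \left(c c + c\right) = -4 + \left(c^{2} + c\right) = -4 + \left(c + c^{2}\right) = -4 + c + c^{2}$)
$- \frac{38908}{v{\left(-83 \right)}} = - \frac{38908}{-4 - 83 + \left(-83\right)^{2}} = - \frac{38908}{-4 - 83 + 6889} = - \frac{38908}{6802} = \left(-38908\right) \frac{1}{6802} = - \frac{19454}{3401}$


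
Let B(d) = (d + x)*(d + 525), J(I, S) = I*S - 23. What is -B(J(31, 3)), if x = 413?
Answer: -287385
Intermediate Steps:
J(I, S) = -23 + I*S
B(d) = (413 + d)*(525 + d) (B(d) = (d + 413)*(d + 525) = (413 + d)*(525 + d))
-B(J(31, 3)) = -(216825 + (-23 + 31*3)² + 938*(-23 + 31*3)) = -(216825 + (-23 + 93)² + 938*(-23 + 93)) = -(216825 + 70² + 938*70) = -(216825 + 4900 + 65660) = -1*287385 = -287385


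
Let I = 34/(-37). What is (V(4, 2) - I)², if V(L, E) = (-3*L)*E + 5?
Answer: 447561/1369 ≈ 326.93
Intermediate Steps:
I = -34/37 (I = 34*(-1/37) = -34/37 ≈ -0.91892)
V(L, E) = 5 - 3*E*L (V(L, E) = -3*E*L + 5 = 5 - 3*E*L)
(V(4, 2) - I)² = ((5 - 3*2*4) - 1*(-34/37))² = ((5 - 24) + 34/37)² = (-19 + 34/37)² = (-669/37)² = 447561/1369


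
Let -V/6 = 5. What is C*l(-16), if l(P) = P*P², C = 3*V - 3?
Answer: 380928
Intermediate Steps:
V = -30 (V = -6*5 = -30)
C = -93 (C = 3*(-30) - 3 = -90 - 3 = -93)
l(P) = P³
C*l(-16) = -93*(-16)³ = -93*(-4096) = 380928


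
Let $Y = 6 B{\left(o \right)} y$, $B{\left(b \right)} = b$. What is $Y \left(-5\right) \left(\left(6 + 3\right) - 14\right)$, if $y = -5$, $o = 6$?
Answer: $-4500$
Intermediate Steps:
$Y = -180$ ($Y = 6 \cdot 6 \left(-5\right) = 36 \left(-5\right) = -180$)
$Y \left(-5\right) \left(\left(6 + 3\right) - 14\right) = \left(-180\right) \left(-5\right) \left(\left(6 + 3\right) - 14\right) = 900 \left(9 - 14\right) = 900 \left(-5\right) = -4500$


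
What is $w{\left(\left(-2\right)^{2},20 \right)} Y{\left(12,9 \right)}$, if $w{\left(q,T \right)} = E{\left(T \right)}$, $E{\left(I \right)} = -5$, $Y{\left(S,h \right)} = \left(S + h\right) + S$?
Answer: $-165$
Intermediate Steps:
$Y{\left(S,h \right)} = h + 2 S$
$w{\left(q,T \right)} = -5$
$w{\left(\left(-2\right)^{2},20 \right)} Y{\left(12,9 \right)} = - 5 \left(9 + 2 \cdot 12\right) = - 5 \left(9 + 24\right) = \left(-5\right) 33 = -165$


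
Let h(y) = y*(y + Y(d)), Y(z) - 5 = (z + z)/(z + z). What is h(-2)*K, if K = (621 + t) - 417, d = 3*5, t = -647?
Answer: 3544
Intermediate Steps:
d = 15
Y(z) = 6 (Y(z) = 5 + (z + z)/(z + z) = 5 + (2*z)/((2*z)) = 5 + (2*z)*(1/(2*z)) = 5 + 1 = 6)
K = -443 (K = (621 - 647) - 417 = -26 - 417 = -443)
h(y) = y*(6 + y) (h(y) = y*(y + 6) = y*(6 + y))
h(-2)*K = -2*(6 - 2)*(-443) = -2*4*(-443) = -8*(-443) = 3544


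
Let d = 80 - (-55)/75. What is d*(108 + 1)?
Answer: 131999/15 ≈ 8799.9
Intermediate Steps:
d = 1211/15 (d = 80 - (-55)/75 = 80 - 1*(-11/15) = 80 + 11/15 = 1211/15 ≈ 80.733)
d*(108 + 1) = 1211*(108 + 1)/15 = (1211/15)*109 = 131999/15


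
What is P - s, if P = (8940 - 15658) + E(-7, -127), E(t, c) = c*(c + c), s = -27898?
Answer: 53438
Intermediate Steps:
E(t, c) = 2*c**2 (E(t, c) = c*(2*c) = 2*c**2)
P = 25540 (P = (8940 - 15658) + 2*(-127)**2 = -6718 + 2*16129 = -6718 + 32258 = 25540)
P - s = 25540 - 1*(-27898) = 25540 + 27898 = 53438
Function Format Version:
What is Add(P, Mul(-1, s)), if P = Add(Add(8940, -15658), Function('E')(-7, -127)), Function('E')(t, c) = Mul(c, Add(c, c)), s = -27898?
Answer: 53438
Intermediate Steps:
Function('E')(t, c) = Mul(2, Pow(c, 2)) (Function('E')(t, c) = Mul(c, Mul(2, c)) = Mul(2, Pow(c, 2)))
P = 25540 (P = Add(Add(8940, -15658), Mul(2, Pow(-127, 2))) = Add(-6718, Mul(2, 16129)) = Add(-6718, 32258) = 25540)
Add(P, Mul(-1, s)) = Add(25540, Mul(-1, -27898)) = Add(25540, 27898) = 53438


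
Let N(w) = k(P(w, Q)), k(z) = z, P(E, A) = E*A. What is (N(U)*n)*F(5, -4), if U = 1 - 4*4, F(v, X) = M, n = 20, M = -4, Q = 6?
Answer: 7200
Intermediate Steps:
P(E, A) = A*E
F(v, X) = -4
U = -15 (U = 1 - 16 = -15)
N(w) = 6*w
(N(U)*n)*F(5, -4) = ((6*(-15))*20)*(-4) = -90*20*(-4) = -1800*(-4) = 7200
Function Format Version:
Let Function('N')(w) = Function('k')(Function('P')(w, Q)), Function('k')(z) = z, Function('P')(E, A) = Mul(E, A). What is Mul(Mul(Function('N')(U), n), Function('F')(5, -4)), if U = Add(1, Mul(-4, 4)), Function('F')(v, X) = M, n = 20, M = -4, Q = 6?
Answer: 7200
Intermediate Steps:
Function('P')(E, A) = Mul(A, E)
Function('F')(v, X) = -4
U = -15 (U = Add(1, -16) = -15)
Function('N')(w) = Mul(6, w)
Mul(Mul(Function('N')(U), n), Function('F')(5, -4)) = Mul(Mul(Mul(6, -15), 20), -4) = Mul(Mul(-90, 20), -4) = Mul(-1800, -4) = 7200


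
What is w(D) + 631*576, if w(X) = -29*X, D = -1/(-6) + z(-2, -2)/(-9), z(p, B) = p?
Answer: 6542005/18 ≈ 3.6344e+5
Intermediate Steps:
D = 7/18 (D = -1/(-6) - 2/(-9) = -1*(-1/6) - 2*(-1/9) = 1/6 + 2/9 = 7/18 ≈ 0.38889)
w(D) + 631*576 = -29*7/18 + 631*576 = -203/18 + 363456 = 6542005/18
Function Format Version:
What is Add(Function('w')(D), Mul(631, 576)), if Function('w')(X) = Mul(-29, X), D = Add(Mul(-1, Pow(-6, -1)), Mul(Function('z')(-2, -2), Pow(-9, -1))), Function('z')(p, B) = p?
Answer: Rational(6542005, 18) ≈ 3.6344e+5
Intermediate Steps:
D = Rational(7, 18) (D = Add(Mul(-1, Pow(-6, -1)), Mul(-2, Pow(-9, -1))) = Add(Mul(-1, Rational(-1, 6)), Mul(-2, Rational(-1, 9))) = Add(Rational(1, 6), Rational(2, 9)) = Rational(7, 18) ≈ 0.38889)
Add(Function('w')(D), Mul(631, 576)) = Add(Mul(-29, Rational(7, 18)), Mul(631, 576)) = Add(Rational(-203, 18), 363456) = Rational(6542005, 18)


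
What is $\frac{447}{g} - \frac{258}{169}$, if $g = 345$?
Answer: $- \frac{4489}{19435} \approx -0.23098$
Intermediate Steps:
$\frac{447}{g} - \frac{258}{169} = \frac{447}{345} - \frac{258}{169} = 447 \cdot \frac{1}{345} - \frac{258}{169} = \frac{149}{115} - \frac{258}{169} = - \frac{4489}{19435}$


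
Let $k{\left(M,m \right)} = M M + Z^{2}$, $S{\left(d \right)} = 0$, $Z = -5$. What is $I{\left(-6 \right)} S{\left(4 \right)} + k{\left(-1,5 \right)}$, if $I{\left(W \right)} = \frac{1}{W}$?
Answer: $26$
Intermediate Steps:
$k{\left(M,m \right)} = 25 + M^{2}$ ($k{\left(M,m \right)} = M M + \left(-5\right)^{2} = M^{2} + 25 = 25 + M^{2}$)
$I{\left(-6 \right)} S{\left(4 \right)} + k{\left(-1,5 \right)} = \frac{1}{-6} \cdot 0 + \left(25 + \left(-1\right)^{2}\right) = \left(- \frac{1}{6}\right) 0 + \left(25 + 1\right) = 0 + 26 = 26$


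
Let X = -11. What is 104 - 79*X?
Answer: 973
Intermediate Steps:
104 - 79*X = 104 - 79*(-11) = 104 + 869 = 973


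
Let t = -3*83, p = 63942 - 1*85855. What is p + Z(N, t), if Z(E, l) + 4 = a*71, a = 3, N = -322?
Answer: -21704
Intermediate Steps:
p = -21913 (p = 63942 - 85855 = -21913)
t = -249
Z(E, l) = 209 (Z(E, l) = -4 + 3*71 = -4 + 213 = 209)
p + Z(N, t) = -21913 + 209 = -21704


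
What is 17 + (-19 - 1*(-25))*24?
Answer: 161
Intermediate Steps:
17 + (-19 - 1*(-25))*24 = 17 + (-19 + 25)*24 = 17 + 6*24 = 17 + 144 = 161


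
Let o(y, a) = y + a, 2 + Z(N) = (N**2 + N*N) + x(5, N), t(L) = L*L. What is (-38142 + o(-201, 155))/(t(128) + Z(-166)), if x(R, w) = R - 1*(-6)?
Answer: -38188/71505 ≈ -0.53406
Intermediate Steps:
t(L) = L**2
x(R, w) = 6 + R (x(R, w) = R + 6 = 6 + R)
Z(N) = 9 + 2*N**2 (Z(N) = -2 + ((N**2 + N*N) + (6 + 5)) = -2 + ((N**2 + N**2) + 11) = -2 + (2*N**2 + 11) = -2 + (11 + 2*N**2) = 9 + 2*N**2)
o(y, a) = a + y
(-38142 + o(-201, 155))/(t(128) + Z(-166)) = (-38142 + (155 - 201))/(128**2 + (9 + 2*(-166)**2)) = (-38142 - 46)/(16384 + (9 + 2*27556)) = -38188/(16384 + (9 + 55112)) = -38188/(16384 + 55121) = -38188/71505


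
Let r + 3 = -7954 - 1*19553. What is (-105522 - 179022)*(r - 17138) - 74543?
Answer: 12704245969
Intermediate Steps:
r = -27510 (r = -3 + (-7954 - 1*19553) = -3 + (-7954 - 19553) = -3 - 27507 = -27510)
(-105522 - 179022)*(r - 17138) - 74543 = (-105522 - 179022)*(-27510 - 17138) - 74543 = -284544*(-44648) - 74543 = 12704320512 - 74543 = 12704245969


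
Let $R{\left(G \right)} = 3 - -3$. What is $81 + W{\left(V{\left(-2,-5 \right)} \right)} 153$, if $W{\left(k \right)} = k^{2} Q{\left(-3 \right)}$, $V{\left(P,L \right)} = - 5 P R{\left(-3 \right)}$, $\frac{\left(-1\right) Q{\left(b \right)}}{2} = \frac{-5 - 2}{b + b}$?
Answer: $-1285119$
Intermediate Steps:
$R{\left(G \right)} = 6$ ($R{\left(G \right)} = 3 + 3 = 6$)
$Q{\left(b \right)} = \frac{7}{b}$ ($Q{\left(b \right)} = - 2 \frac{-5 - 2}{b + b} = - 2 \left(- \frac{7}{2 b}\right) = \frac{7}{b}$)
$V{\left(P,L \right)} = - 30 P$ ($V{\left(P,L \right)} = - 5 P 6 = - 30 P$)
$W{\left(k \right)} = - \frac{7 k^{2}}{3}$ ($W{\left(k \right)} = k^{2} \frac{7}{-3} = k^{2} \cdot 7 \left(- \frac{1}{3}\right) = k^{2} \left(- \frac{7}{3}\right) = - \frac{7 k^{2}}{3}$)
$81 + W{\left(V{\left(-2,-5 \right)} \right)} 153 = 81 + - \frac{7 \left(\left(-30\right) \left(-2\right)\right)^{2}}{3} \cdot 153 = 81 + - \frac{7 \cdot 60^{2}}{3} \cdot 153 = 81 + \left(- \frac{7}{3}\right) 3600 \cdot 153 = 81 - 1285200 = -1285119$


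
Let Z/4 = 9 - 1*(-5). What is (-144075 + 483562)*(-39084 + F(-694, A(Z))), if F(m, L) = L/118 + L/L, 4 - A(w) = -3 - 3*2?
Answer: -1565639696347/118 ≈ -1.3268e+10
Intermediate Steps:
Z = 56 (Z = 4*(9 - 1*(-5)) = 4*(9 + 5) = 4*14 = 56)
A(w) = 13 (A(w) = 4 - (-3 - 3*2) = 4 - (-3 - 6) = 4 - 1*(-9) = 4 + 9 = 13)
F(m, L) = 1 + L/118 (F(m, L) = L*(1/118) + 1 = L/118 + 1 = 1 + L/118)
(-144075 + 483562)*(-39084 + F(-694, A(Z))) = (-144075 + 483562)*(-39084 + (1 + (1/118)*13)) = 339487*(-39084 + (1 + 13/118)) = 339487*(-39084 + 131/118) = 339487*(-4611781/118) = -1565639696347/118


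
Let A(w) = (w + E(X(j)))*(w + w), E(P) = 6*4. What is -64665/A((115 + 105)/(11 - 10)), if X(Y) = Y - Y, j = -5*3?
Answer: -12933/21472 ≈ -0.60232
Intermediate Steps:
j = -15
X(Y) = 0
E(P) = 24
A(w) = 2*w*(24 + w) (A(w) = (w + 24)*(w + w) = (24 + w)*(2*w) = 2*w*(24 + w))
-64665/A((115 + 105)/(11 - 10)) = -64665*(11 - 10)/(2*(24 + (115 + 105)/(11 - 10))*(115 + 105)) = -64665*1/(440*(24 + 220/1)) = -64665*1/(440*(24 + 220*1)) = -64665*1/(440*(24 + 220)) = -64665/(2*220*244) = -64665/107360 = -64665*1/107360 = -12933/21472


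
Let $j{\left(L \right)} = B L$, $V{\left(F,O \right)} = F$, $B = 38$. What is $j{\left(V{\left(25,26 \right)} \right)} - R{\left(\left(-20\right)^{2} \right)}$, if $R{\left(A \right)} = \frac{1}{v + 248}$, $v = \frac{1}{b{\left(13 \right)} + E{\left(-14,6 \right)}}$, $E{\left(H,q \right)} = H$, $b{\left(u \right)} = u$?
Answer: $\frac{234649}{247} \approx 950.0$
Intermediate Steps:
$j{\left(L \right)} = 38 L$
$v = -1$ ($v = \frac{1}{13 - 14} = \frac{1}{-1} = -1$)
$R{\left(A \right)} = \frac{1}{247}$ ($R{\left(A \right)} = \frac{1}{-1 + 248} = \frac{1}{247}$)
$j{\left(V{\left(25,26 \right)} \right)} - R{\left(\left(-20\right)^{2} \right)} = 38 \cdot 25 - \frac{1}{247} = 950 - \frac{1}{247} = \frac{234649}{247}$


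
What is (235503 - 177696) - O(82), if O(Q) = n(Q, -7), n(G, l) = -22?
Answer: 57829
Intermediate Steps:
O(Q) = -22
(235503 - 177696) - O(82) = (235503 - 177696) - 1*(-22) = 57807 + 22 = 57829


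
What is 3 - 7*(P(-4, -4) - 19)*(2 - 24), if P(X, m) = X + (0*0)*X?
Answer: -3539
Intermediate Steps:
P(X, m) = X (P(X, m) = X + 0*X = X + 0 = X)
3 - 7*(P(-4, -4) - 19)*(2 - 24) = 3 - 7*(-4 - 19)*(2 - 24) = 3 - (-161)*(-22) = 3 - 7*506 = 3 - 3542 = -3539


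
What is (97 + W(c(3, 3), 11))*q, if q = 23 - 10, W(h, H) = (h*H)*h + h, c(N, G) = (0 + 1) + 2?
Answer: 2587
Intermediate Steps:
c(N, G) = 3 (c(N, G) = 1 + 2 = 3)
W(h, H) = h + H*h**2 (W(h, H) = (H*h)*h + h = H*h**2 + h = h + H*h**2)
q = 13
(97 + W(c(3, 3), 11))*q = (97 + 3*(1 + 11*3))*13 = (97 + 3*(1 + 33))*13 = (97 + 3*34)*13 = (97 + 102)*13 = 199*13 = 2587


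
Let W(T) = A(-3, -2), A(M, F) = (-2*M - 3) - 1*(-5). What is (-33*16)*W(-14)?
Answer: -4224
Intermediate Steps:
A(M, F) = 2 - 2*M (A(M, F) = (-3 - 2*M) + 5 = 2 - 2*M)
W(T) = 8 (W(T) = 2 - 2*(-3) = 2 + 6 = 8)
(-33*16)*W(-14) = -33*16*8 = -528*8 = -4224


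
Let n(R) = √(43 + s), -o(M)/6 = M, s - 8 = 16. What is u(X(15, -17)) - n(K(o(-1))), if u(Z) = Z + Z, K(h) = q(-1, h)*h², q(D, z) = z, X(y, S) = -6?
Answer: -12 - √67 ≈ -20.185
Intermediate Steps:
s = 24 (s = 8 + 16 = 24)
o(M) = -6*M
K(h) = h³ (K(h) = h*h² = h³)
u(Z) = 2*Z
n(R) = √67 (n(R) = √(43 + 24) = √67)
u(X(15, -17)) - n(K(o(-1))) = 2*(-6) - √67 = -12 - √67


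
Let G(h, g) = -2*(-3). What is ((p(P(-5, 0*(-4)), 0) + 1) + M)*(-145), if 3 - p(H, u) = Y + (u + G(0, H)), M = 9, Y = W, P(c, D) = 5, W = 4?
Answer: -435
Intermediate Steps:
G(h, g) = 6
Y = 4
p(H, u) = -7 - u (p(H, u) = 3 - (4 + (u + 6)) = 3 - (4 + (6 + u)) = 3 - (10 + u) = 3 + (-10 - u) = -7 - u)
((p(P(-5, 0*(-4)), 0) + 1) + M)*(-145) = (((-7 - 1*0) + 1) + 9)*(-145) = (((-7 + 0) + 1) + 9)*(-145) = ((-7 + 1) + 9)*(-145) = (-6 + 9)*(-145) = 3*(-145) = -435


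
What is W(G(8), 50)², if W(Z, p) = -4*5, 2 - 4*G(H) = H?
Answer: 400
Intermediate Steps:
G(H) = ½ - H/4
W(Z, p) = -20
W(G(8), 50)² = (-20)² = 400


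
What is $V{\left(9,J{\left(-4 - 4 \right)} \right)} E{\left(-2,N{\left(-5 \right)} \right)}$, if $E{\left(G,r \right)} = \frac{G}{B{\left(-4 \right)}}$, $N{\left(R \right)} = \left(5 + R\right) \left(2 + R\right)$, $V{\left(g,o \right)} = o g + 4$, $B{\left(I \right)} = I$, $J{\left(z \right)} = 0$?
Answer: $2$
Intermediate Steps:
$V{\left(g,o \right)} = 4 + g o$ ($V{\left(g,o \right)} = g o + 4 = 4 + g o$)
$N{\left(R \right)} = \left(2 + R\right) \left(5 + R\right)$
$E{\left(G,r \right)} = - \frac{G}{4}$ ($E{\left(G,r \right)} = \frac{G}{-4} = G \left(- \frac{1}{4}\right) = - \frac{G}{4}$)
$V{\left(9,J{\left(-4 - 4 \right)} \right)} E{\left(-2,N{\left(-5 \right)} \right)} = \left(4 + 9 \cdot 0\right) \left(\left(- \frac{1}{4}\right) \left(-2\right)\right) = \left(4 + 0\right) \frac{1}{2} = 4 \cdot \frac{1}{2} = 2$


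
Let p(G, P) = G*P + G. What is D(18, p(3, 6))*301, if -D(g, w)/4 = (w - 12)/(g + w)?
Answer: -3612/13 ≈ -277.85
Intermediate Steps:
p(G, P) = G + G*P
D(g, w) = -4*(-12 + w)/(g + w) (D(g, w) = -4*(w - 12)/(g + w) = -4*(-12 + w)/(g + w))
D(18, p(3, 6))*301 = (4*(12 - 3*(1 + 6))/(18 + 3*(1 + 6)))*301 = (4*(12 - 3*7)/(18 + 3*7))*301 = (4*(12 - 1*21)/(18 + 21))*301 = (4*(12 - 21)/39)*301 = (4*(1/39)*(-9))*301 = -12/13*301 = -3612/13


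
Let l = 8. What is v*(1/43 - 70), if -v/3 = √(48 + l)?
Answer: 18054*√14/43 ≈ 1571.0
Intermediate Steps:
v = -6*√14 (v = -3*√(48 + 8) = -6*√14 ≈ -22.450)
v*(1/43 - 70) = (-6*√14)*(1/43 - 70) = -6*√14*(-3009/43) = 18054*√14/43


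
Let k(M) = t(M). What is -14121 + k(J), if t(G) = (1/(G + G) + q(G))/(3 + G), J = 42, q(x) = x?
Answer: -53373851/3780 ≈ -14120.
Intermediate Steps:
t(G) = (G + 1/(2*G))/(3 + G) (t(G) = (1/(G + G) + G)/(3 + G) = (1/(2*G) + G)/(3 + G) = (G + 1/(2*G))/(3 + G))
k(M) = (½ + M²)/(M*(3 + M))
-14121 + k(J) = -14121 + (½ + 42²)/(42*(3 + 42)) = -14121 + (1/42)*(½ + 1764)/45 = -14121 + (1/42)*(1/45)*(3529/2) = -14121 + 3529/3780 = -53373851/3780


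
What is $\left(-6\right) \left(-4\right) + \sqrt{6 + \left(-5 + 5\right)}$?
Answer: $24 + \sqrt{6} \approx 26.449$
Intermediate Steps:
$\left(-6\right) \left(-4\right) + \sqrt{6 + \left(-5 + 5\right)} = 24 + \sqrt{6 + 0} = 24 + \sqrt{6}$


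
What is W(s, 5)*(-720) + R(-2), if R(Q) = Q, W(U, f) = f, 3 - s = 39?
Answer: -3602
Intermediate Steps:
s = -36 (s = 3 - 1*39 = 3 - 39 = -36)
W(s, 5)*(-720) + R(-2) = 5*(-720) - 2 = -3600 - 2 = -3602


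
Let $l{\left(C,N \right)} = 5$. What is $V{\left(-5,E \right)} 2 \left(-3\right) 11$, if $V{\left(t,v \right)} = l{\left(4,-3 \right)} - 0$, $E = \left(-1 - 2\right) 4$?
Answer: $-330$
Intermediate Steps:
$E = -12$ ($E = \left(-3\right) 4 = -12$)
$V{\left(t,v \right)} = 5$ ($V{\left(t,v \right)} = 5 - 0 = 5 + 0 = 5$)
$V{\left(-5,E \right)} 2 \left(-3\right) 11 = 5 \cdot 2 \left(-3\right) 11 = 5 \left(-6\right) 11 = \left(-30\right) 11 = -330$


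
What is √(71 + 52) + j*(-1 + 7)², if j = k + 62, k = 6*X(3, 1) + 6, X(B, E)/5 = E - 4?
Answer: -792 + √123 ≈ -780.91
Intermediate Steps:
X(B, E) = -20 + 5*E (X(B, E) = 5*(E - 4) = 5*(-4 + E) = -20 + 5*E)
k = -84 (k = 6*(-20 + 5*1) + 6 = 6*(-20 + 5) + 6 = 6*(-15) + 6 = -90 + 6 = -84)
j = -22 (j = -84 + 62 = -22)
√(71 + 52) + j*(-1 + 7)² = √(71 + 52) - 22*(-1 + 7)² = √123 - 22*6² = √123 - 22*36 = √123 - 792 = -792 + √123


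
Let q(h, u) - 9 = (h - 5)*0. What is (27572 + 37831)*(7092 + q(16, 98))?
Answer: 464426703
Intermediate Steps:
q(h, u) = 9 (q(h, u) = 9 + (h - 5)*0 = 9 + (-5 + h)*0 = 9 + 0 = 9)
(27572 + 37831)*(7092 + q(16, 98)) = (27572 + 37831)*(7092 + 9) = 65403*7101 = 464426703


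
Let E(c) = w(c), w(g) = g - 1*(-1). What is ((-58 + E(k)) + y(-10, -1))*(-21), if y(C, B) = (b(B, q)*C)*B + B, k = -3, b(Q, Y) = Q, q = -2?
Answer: 1491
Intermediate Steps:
w(g) = 1 + g (w(g) = g + 1 = 1 + g)
y(C, B) = B + C*B² (y(C, B) = (B*C)*B + B = C*B² + B = B + C*B²)
E(c) = 1 + c
((-58 + E(k)) + y(-10, -1))*(-21) = ((-58 + (1 - 3)) - (1 - 1*(-10)))*(-21) = ((-58 - 2) - (1 + 10))*(-21) = (-60 - 1*11)*(-21) = (-60 - 11)*(-21) = -71*(-21) = 1491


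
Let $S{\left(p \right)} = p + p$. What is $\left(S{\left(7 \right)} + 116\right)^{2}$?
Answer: $16900$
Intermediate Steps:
$S{\left(p \right)} = 2 p$
$\left(S{\left(7 \right)} + 116\right)^{2} = \left(2 \cdot 7 + 116\right)^{2} = \left(14 + 116\right)^{2} = 130^{2} = 16900$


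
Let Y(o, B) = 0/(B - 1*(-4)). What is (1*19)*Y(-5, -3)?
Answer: 0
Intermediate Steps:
Y(o, B) = 0 (Y(o, B) = 0/(B + 4) = 0/(4 + B) = 0)
(1*19)*Y(-5, -3) = (1*19)*0 = 19*0 = 0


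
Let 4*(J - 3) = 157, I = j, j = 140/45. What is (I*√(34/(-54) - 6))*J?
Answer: 1183*I*√537/81 ≈ 338.44*I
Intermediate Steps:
j = 28/9 (j = 140*(1/45) = 28/9 ≈ 3.1111)
I = 28/9 ≈ 3.1111
J = 169/4 (J = 3 + (¼)*157 = 3 + 157/4 = 169/4 ≈ 42.250)
(I*√(34/(-54) - 6))*J = (28*√(34/(-54) - 6)/9)*(169/4) = (28*√(34*(-1/54) - 6)/9)*(169/4) = (28*√(-17/27 - 6)/9)*(169/4) = (28*√(-179/27)/9)*(169/4) = (28*(I*√537/9)/9)*(169/4) = (28*I*√537/81)*(169/4) = 1183*I*√537/81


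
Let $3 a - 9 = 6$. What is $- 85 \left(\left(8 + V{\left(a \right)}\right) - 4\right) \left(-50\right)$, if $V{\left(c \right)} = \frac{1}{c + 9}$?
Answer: $\frac{121125}{7} \approx 17304.0$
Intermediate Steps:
$a = 5$ ($a = 3 + \frac{1}{3} \cdot 6 = 3 + 2 = 5$)
$V{\left(c \right)} = \frac{1}{9 + c}$
$- 85 \left(\left(8 + V{\left(a \right)}\right) - 4\right) \left(-50\right) = - 85 \left(\left(8 + \frac{1}{9 + 5}\right) - 4\right) \left(-50\right) = - 85 \left(\left(8 + \frac{1}{14}\right) - 4\right) \left(-50\right) = - 85 \left(\frac{113}{14} - 4\right) \left(-50\right) = \left(-85\right) \frac{57}{14} \left(-50\right) = \left(- \frac{4845}{14}\right) \left(-50\right) = \frac{121125}{7}$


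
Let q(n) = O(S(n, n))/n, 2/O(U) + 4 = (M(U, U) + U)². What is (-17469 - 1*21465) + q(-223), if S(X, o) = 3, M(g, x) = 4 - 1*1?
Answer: -138916513/3568 ≈ -38934.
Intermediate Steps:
M(g, x) = 3 (M(g, x) = 4 - 1 = 3)
O(U) = 2/(-4 + (3 + U)²)
q(n) = 1/(16*n) (q(n) = (2/(-4 + (3 + 3)²))/n = (2/(-4 + 6²))/n = (2/(-4 + 36))/n = (2/32)/n = (2*(1/32))/n = 1/(16*n))
(-17469 - 1*21465) + q(-223) = (-17469 - 1*21465) + (1/16)/(-223) = (-17469 - 21465) + (1/16)*(-1/223) = -38934 - 1/3568 = -138916513/3568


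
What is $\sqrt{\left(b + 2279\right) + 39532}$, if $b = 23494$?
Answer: $\sqrt{65305} \approx 255.55$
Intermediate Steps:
$\sqrt{\left(b + 2279\right) + 39532} = \sqrt{\left(23494 + 2279\right) + 39532} = \sqrt{25773 + 39532} = \sqrt{65305}$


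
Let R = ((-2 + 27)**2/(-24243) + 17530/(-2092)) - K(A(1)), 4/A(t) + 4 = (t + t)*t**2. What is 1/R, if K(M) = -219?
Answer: 25358178/5340297337 ≈ 0.0047485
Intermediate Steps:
A(t) = 4/(-4 + 2*t**3) (A(t) = 4/(-4 + (t + t)*t**2) = 4/(-4 + (2*t)*t**2) = 4/(-4 + 2*t**3))
R = 5340297337/25358178 (R = ((-2 + 27)**2/(-24243) + 17530/(-2092)) - 1*(-219) = (25**2*(-1/24243) + 17530*(-1/2092)) + 219 = (625*(-1/24243) - 8765/1046) + 219 = (-625/24243 - 8765/1046) + 219 = -213143645/25358178 + 219 = 5340297337/25358178 ≈ 210.59)
1/R = 1/(5340297337/25358178) = 25358178/5340297337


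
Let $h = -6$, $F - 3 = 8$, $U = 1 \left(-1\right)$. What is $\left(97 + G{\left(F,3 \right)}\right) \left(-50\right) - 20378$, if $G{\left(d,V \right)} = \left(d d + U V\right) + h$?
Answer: $-30828$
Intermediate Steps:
$U = -1$
$F = 11$ ($F = 3 + 8 = 11$)
$G{\left(d,V \right)} = -6 + d^{2} - V$ ($G{\left(d,V \right)} = \left(d d - V\right) - 6 = \left(d^{2} - V\right) - 6 = -6 + d^{2} - V$)
$\left(97 + G{\left(F,3 \right)}\right) \left(-50\right) - 20378 = \left(97 - \left(9 - 121\right)\right) \left(-50\right) - 20378 = \left(97 - -112\right) \left(-50\right) - 20378 = \left(97 + 112\right) \left(-50\right) - 20378 = 209 \left(-50\right) - 20378 = -10450 - 20378 = -30828$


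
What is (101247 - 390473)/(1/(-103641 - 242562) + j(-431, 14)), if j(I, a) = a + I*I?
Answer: -7152207777/4593990166 ≈ -1.5569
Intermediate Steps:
j(I, a) = a + I**2
(101247 - 390473)/(1/(-103641 - 242562) + j(-431, 14)) = (101247 - 390473)/(1/(-103641 - 242562) + (14 + (-431)**2)) = -289226/(1/(-346203) + (14 + 185761)) = -289226/(-1/346203 + 185775) = -289226/64315862324/346203 = -289226*346203/64315862324 = -7152207777/4593990166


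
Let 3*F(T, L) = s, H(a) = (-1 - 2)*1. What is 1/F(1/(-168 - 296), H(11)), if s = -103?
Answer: -3/103 ≈ -0.029126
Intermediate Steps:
H(a) = -3 (H(a) = -3*1 = -3)
F(T, L) = -103/3 (F(T, L) = (⅓)*(-103) = -103/3)
1/F(1/(-168 - 296), H(11)) = 1/(-103/3) = -3/103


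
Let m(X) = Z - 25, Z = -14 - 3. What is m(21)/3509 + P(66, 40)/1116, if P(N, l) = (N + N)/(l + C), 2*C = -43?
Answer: -67324/12074469 ≈ -0.0055757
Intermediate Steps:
Z = -17
C = -43/2 (C = (½)*(-43) = -43/2 ≈ -21.500)
P(N, l) = 2*N/(-43/2 + l) (P(N, l) = (N + N)/(l - 43/2) = (2*N)/(-43/2 + l) = 2*N/(-43/2 + l))
m(X) = -42 (m(X) = -17 - 25 = -42)
m(21)/3509 + P(66, 40)/1116 = -42/3509 + (4*66/(-43 + 2*40))/1116 = -42*1/3509 + (4*66/(-43 + 80))*(1/1116) = -42/3509 + (4*66/37)*(1/1116) = -42/3509 + (4*66*(1/37))*(1/1116) = -42/3509 + (264/37)*(1/1116) = -42/3509 + 22/3441 = -67324/12074469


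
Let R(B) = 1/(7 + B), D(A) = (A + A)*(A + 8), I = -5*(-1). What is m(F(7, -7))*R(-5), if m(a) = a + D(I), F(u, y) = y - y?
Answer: 65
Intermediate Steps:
I = 5
D(A) = 2*A*(8 + A) (D(A) = (2*A)*(8 + A) = 2*A*(8 + A))
F(u, y) = 0
m(a) = 130 + a (m(a) = a + 2*5*(8 + 5) = a + 2*5*13 = a + 130 = 130 + a)
m(F(7, -7))*R(-5) = (130 + 0)/(7 - 5) = 130/2 = 130*(½) = 65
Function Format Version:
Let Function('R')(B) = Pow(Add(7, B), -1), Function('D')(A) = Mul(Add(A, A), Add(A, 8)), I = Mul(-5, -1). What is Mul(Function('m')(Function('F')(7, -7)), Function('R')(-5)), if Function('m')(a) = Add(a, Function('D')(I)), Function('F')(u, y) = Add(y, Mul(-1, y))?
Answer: 65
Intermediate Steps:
I = 5
Function('D')(A) = Mul(2, A, Add(8, A)) (Function('D')(A) = Mul(Mul(2, A), Add(8, A)) = Mul(2, A, Add(8, A)))
Function('F')(u, y) = 0
Function('m')(a) = Add(130, a) (Function('m')(a) = Add(a, Mul(2, 5, Add(8, 5))) = Add(a, Mul(2, 5, 13)) = Add(a, 130) = Add(130, a))
Mul(Function('m')(Function('F')(7, -7)), Function('R')(-5)) = Mul(Add(130, 0), Pow(Add(7, -5), -1)) = Mul(130, Pow(2, -1)) = Mul(130, Rational(1, 2)) = 65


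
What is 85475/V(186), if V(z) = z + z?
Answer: 85475/372 ≈ 229.77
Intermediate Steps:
V(z) = 2*z
85475/V(186) = 85475/((2*186)) = 85475/372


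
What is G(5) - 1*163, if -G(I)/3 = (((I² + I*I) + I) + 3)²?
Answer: -10255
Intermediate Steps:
G(I) = -3*(3 + I + 2*I²)² (G(I) = -3*(((I² + I*I) + I) + 3)² = -3*(((I² + I²) + I) + 3)² = -3*((2*I² + I) + 3)² = -3*((I + 2*I²) + 3)² = -3*(3 + I + 2*I²)²)
G(5) - 1*163 = -3*(3 + 5 + 2*5²)² - 1*163 = -3*(3 + 5 + 2*25)² - 163 = -3*(3 + 5 + 50)² - 163 = -3*58² - 163 = -3*3364 - 163 = -10092 - 163 = -10255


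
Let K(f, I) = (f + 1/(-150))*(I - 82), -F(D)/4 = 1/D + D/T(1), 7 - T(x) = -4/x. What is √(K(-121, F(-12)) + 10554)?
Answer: √2168001022/330 ≈ 141.10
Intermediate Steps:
T(x) = 7 + 4/x (T(x) = 7 - (-4)/x = 7 + 4/x)
F(D) = -4/D - 4*D/11 (F(D) = -4*(1/D + D/(7 + 4/1)) = -4*(1/D + D/(7 + 4*1)) = -4*(1/D + D/(7 + 4)) = -4*(1/D + D/11) = -4/D - 4*D/11)
K(f, I) = (-82 + I)*(-1/150 + f) (K(f, I) = (f - 1/150)*(-82 + I) = (-1/150 + f)*(-82 + I) = (-82 + I)*(-1/150 + f))
√(K(-121, F(-12)) + 10554) = √((41/75 - 82*(-121) - (-4/(-12) - 4/11*(-12))/150 + (-4/(-12) - 4/11*(-12))*(-121)) + 10554) = √((41/75 + 9922 - (-4*(-1/12) + 48/11)/150 + (-4*(-1/12) + 48/11)*(-121)) + 10554) = √((41/75 + 9922 - (⅓ + 48/11)/150 + (⅓ + 48/11)*(-121)) + 10554) = √((41/75 + 9922 - 1/150*155/33 + (155/33)*(-121)) + 10554) = √((41/75 + 9922 - 31/990 - 1705/3) + 10554) = √(46303201/4950 + 10554) = √(98545501/4950) = √2168001022/330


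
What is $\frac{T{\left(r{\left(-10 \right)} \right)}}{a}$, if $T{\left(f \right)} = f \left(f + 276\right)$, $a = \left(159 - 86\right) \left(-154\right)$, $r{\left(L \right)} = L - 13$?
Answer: $\frac{529}{1022} \approx 0.51761$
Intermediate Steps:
$r{\left(L \right)} = -13 + L$
$a = -11242$ ($a = 73 \left(-154\right) = -11242$)
$T{\left(f \right)} = f \left(276 + f\right)$
$\frac{T{\left(r{\left(-10 \right)} \right)}}{a} = \frac{\left(-13 - 10\right) \left(276 - 23\right)}{-11242} = - 23 \left(276 - 23\right) \left(- \frac{1}{11242}\right) = \left(-23\right) 253 \left(- \frac{1}{11242}\right) = \left(-5819\right) \left(- \frac{1}{11242}\right) = \frac{529}{1022}$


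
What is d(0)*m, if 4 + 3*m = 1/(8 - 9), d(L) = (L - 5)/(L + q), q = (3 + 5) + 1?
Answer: 25/27 ≈ 0.92593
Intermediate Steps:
q = 9 (q = 8 + 1 = 9)
d(L) = (-5 + L)/(9 + L) (d(L) = (L - 5)/(L + 9) = (-5 + L)/(9 + L))
m = -5/3 (m = -4/3 + 1/(3*(8 - 9)) = -4/3 + (⅓)/(-1) = -4/3 + (⅓)*(-1) = -4/3 - ⅓ = -5/3 ≈ -1.6667)
d(0)*m = ((-5 + 0)/(9 + 0))*(-5/3) = (-5/9)*(-5/3) = ((⅑)*(-5))*(-5/3) = -5/9*(-5/3) = 25/27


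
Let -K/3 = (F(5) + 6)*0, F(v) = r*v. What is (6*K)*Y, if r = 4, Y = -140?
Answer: 0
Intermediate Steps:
F(v) = 4*v
K = 0 (K = -3*(4*5 + 6)*0 = -3*(20 + 6)*0 = -78*0 = -3*0 = 0)
(6*K)*Y = (6*0)*(-140) = 0*(-140) = 0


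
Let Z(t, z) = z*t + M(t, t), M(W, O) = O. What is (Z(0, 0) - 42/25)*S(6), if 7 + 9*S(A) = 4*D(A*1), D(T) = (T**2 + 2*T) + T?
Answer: -2926/75 ≈ -39.013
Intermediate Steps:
D(T) = T**2 + 3*T
Z(t, z) = t + t*z (Z(t, z) = z*t + t = t*z + t = t + t*z)
S(A) = -7/9 + 4*A*(3 + A)/9 (S(A) = -7/9 + (4*((A*1)*(3 + A*1)))/9 = -7/9 + (4*(A*(3 + A)))/9 = -7/9 + (4*A*(3 + A))/9 = -7/9 + 4*A*(3 + A)/9)
(Z(0, 0) - 42/25)*S(6) = (0*(1 + 0) - 42/25)*(-7/9 + (4/9)*6*(3 + 6)) = (0*1 - 42*1/25)*(-7/9 + (4/9)*6*9) = (0 - 42/25)*(-7/9 + 24) = -42/25*209/9 = -2926/75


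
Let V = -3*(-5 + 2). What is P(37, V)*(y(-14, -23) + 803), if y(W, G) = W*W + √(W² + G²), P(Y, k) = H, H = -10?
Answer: -9990 - 50*√29 ≈ -10259.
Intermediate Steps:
V = 9 (V = -3*(-3) = 9)
P(Y, k) = -10
y(W, G) = W² + √(G² + W²)
P(37, V)*(y(-14, -23) + 803) = -10*(((-14)² + √((-23)² + (-14)²)) + 803) = -10*((196 + √(529 + 196)) + 803) = -10*((196 + √725) + 803) = -10*((196 + 5*√29) + 803) = -10*(999 + 5*√29) = -9990 - 50*√29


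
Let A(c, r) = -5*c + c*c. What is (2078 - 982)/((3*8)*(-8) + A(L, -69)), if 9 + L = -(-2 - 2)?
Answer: -548/71 ≈ -7.7183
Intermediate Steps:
L = -5 (L = -9 - (-2 - 2) = -9 - (-4) = -9 - 1*(-4) = -9 + 4 = -5)
A(c, r) = c² - 5*c (A(c, r) = -5*c + c² = c² - 5*c)
(2078 - 982)/((3*8)*(-8) + A(L, -69)) = (2078 - 982)/((3*8)*(-8) - 5*(-5 - 5)) = 1096/(24*(-8) - 5*(-10)) = 1096/(-192 + 50) = 1096/(-142) = 1096*(-1/142) = -548/71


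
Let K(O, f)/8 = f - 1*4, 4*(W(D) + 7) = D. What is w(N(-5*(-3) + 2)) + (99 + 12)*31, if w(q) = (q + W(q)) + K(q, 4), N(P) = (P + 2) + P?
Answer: 3479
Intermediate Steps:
W(D) = -7 + D/4
K(O, f) = -32 + 8*f (K(O, f) = 8*(f - 1*4) = 8*(f - 4) = 8*(-4 + f) = -32 + 8*f)
N(P) = 2 + 2*P (N(P) = (2 + P) + P = 2 + 2*P)
w(q) = -7 + 5*q/4 (w(q) = (q + (-7 + q/4)) + (-32 + 8*4) = (-7 + 5*q/4) + (-32 + 32) = (-7 + 5*q/4) + 0 = -7 + 5*q/4)
w(N(-5*(-3) + 2)) + (99 + 12)*31 = (-7 + 5*(2 + 2*(-5*(-3) + 2))/4) + (99 + 12)*31 = (-7 + 5*(2 + 2*(15 + 2))/4) + 111*31 = (-7 + 5*(2 + 2*17)/4) + 3441 = (-7 + 5*(2 + 34)/4) + 3441 = (-7 + (5/4)*36) + 3441 = (-7 + 45) + 3441 = 38 + 3441 = 3479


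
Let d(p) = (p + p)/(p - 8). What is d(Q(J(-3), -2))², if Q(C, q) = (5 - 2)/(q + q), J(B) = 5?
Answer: 36/1225 ≈ 0.029388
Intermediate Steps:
Q(C, q) = 3/(2*q) (Q(C, q) = 3/((2*q)) = 3*(1/(2*q)) = 3/(2*q))
d(p) = 2*p/(-8 + p) (d(p) = (2*p)/(-8 + p) = 2*p/(-8 + p))
d(Q(J(-3), -2))² = (2*((3/2)/(-2))/(-8 + (3/2)/(-2)))² = (2*((3/2)*(-½))/(-8 + (3/2)*(-½)))² = (2*(-¾)/(-8 - ¾))² = (2*(-¾)/(-35/4))² = (2*(-¾)*(-4/35))² = (6/35)² = 36/1225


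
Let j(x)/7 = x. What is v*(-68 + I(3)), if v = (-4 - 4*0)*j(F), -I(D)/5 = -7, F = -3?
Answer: -2772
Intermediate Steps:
j(x) = 7*x
I(D) = 35 (I(D) = -5*(-7) = 35)
v = 84 (v = (-4 - 4*0)*(7*(-3)) = (-4 + 0)*(-21) = -4*(-21) = 84)
v*(-68 + I(3)) = 84*(-68 + 35) = 84*(-33) = -2772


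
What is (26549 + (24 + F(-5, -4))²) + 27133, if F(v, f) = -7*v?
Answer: 57163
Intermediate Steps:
(26549 + (24 + F(-5, -4))²) + 27133 = (26549 + (24 - 7*(-5))²) + 27133 = (26549 + (24 + 35)²) + 27133 = (26549 + 59²) + 27133 = (26549 + 3481) + 27133 = 30030 + 27133 = 57163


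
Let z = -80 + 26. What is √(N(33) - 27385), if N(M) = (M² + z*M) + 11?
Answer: I*√28067 ≈ 167.53*I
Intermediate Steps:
z = -54
N(M) = 11 + M² - 54*M (N(M) = (M² - 54*M) + 11 = 11 + M² - 54*M)
√(N(33) - 27385) = √((11 + 33² - 54*33) - 27385) = √((11 + 1089 - 1782) - 27385) = √(-682 - 27385) = √(-28067) = I*√28067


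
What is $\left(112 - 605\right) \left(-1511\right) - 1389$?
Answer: $743534$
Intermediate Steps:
$\left(112 - 605\right) \left(-1511\right) - 1389 = \left(-493\right) \left(-1511\right) - 1389 = 744923 - 1389 = 743534$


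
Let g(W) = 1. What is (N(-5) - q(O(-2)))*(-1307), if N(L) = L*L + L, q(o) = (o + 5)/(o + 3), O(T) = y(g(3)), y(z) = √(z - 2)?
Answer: -120244/5 - 1307*I/5 ≈ -24049.0 - 261.4*I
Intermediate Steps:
y(z) = √(-2 + z)
O(T) = I (O(T) = √(-2 + 1) = √(-1) = I)
q(o) = (5 + o)/(3 + o)
N(L) = L + L² (N(L) = L² + L = L + L²)
(N(-5) - q(O(-2)))*(-1307) = (-5*(1 - 5) - (5 + I)/(3 + I))*(-1307) = (-5*(-4) - (3 - I)/10*(5 + I))*(-1307) = (20 - (3 - I)*(5 + I)/10)*(-1307) = -26140 + 1307*(3 - I)*(5 + I)/10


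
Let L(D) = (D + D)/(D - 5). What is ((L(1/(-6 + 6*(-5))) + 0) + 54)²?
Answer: 95570176/32761 ≈ 2917.2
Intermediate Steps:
L(D) = 2*D/(-5 + D) (L(D) = (2*D)/(-5 + D) = 2*D/(-5 + D))
((L(1/(-6 + 6*(-5))) + 0) + 54)² = ((2/((-6 + 6*(-5))*(-5 + 1/(-6 + 6*(-5)))) + 0) + 54)² = ((2/((-6 - 30)*(-5 + 1/(-6 - 30))) + 0) + 54)² = ((2/(-36*(-5 + 1/(-36))) + 0) + 54)² = ((2*(-1/36)/(-5 - 1/36) + 0) + 54)² = ((2*(-1/36)/(-181/36) + 0) + 54)² = ((2*(-1/36)*(-36/181) + 0) + 54)² = ((2/181 + 0) + 54)² = (2/181 + 54)² = (9776/181)² = 95570176/32761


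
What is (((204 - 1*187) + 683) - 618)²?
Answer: 6724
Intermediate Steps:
(((204 - 1*187) + 683) - 618)² = (((204 - 187) + 683) - 618)² = ((17 + 683) - 618)² = (700 - 618)² = 82² = 6724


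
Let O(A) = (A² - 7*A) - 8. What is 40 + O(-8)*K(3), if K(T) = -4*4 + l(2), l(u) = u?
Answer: -1528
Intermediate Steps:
O(A) = -8 + A² - 7*A
K(T) = -14 (K(T) = -4*4 + 2 = -16 + 2 = -14)
40 + O(-8)*K(3) = 40 + (-8 + (-8)² - 7*(-8))*(-14) = 40 + (-8 + 64 + 56)*(-14) = 40 + 112*(-14) = 40 - 1568 = -1528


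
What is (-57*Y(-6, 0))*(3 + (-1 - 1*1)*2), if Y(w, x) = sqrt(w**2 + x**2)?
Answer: 342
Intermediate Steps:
(-57*Y(-6, 0))*(3 + (-1 - 1*1)*2) = (-57*sqrt((-6)**2 + 0**2))*(3 + (-1 - 1*1)*2) = (-57*sqrt(36 + 0))*(3 + (-1 - 1)*2) = (-57*sqrt(36))*(3 - 2*2) = (-57*6)*(3 - 4) = -342*(-1) = 342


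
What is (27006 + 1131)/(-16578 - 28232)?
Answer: -28137/44810 ≈ -0.62792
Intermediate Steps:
(27006 + 1131)/(-16578 - 28232) = 28137/(-44810) = 28137*(-1/44810) = -28137/44810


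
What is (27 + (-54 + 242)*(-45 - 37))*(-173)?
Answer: 2662297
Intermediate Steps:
(27 + (-54 + 242)*(-45 - 37))*(-173) = (27 + 188*(-82))*(-173) = (27 - 15416)*(-173) = -15389*(-173) = 2662297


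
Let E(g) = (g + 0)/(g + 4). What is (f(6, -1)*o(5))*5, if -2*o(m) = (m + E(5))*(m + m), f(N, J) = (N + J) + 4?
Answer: -1250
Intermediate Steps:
f(N, J) = 4 + J + N (f(N, J) = (J + N) + 4 = 4 + J + N)
E(g) = g/(4 + g)
o(m) = -m*(5/9 + m) (o(m) = -(m + 5/(4 + 5))*(m + m)/2 = -(m + 5/9)*2*m/2 = -(5/9 + m)*2*m/2 = -m*(5/9 + m))
(f(6, -1)*o(5))*5 = ((4 - 1 + 6)*(-1/9*5*(5 + 9*5)))*5 = (9*(-1/9*5*(5 + 45)))*5 = (9*(-1/9*5*50))*5 = (9*(-250/9))*5 = -250*5 = -1250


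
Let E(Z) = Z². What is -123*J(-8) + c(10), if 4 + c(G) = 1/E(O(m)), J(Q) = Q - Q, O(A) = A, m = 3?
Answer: -35/9 ≈ -3.8889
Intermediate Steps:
J(Q) = 0
c(G) = -35/9 (c(G) = -4 + 1/(3²) = -4 + 1/9 = -4 + ⅑ = -35/9)
-123*J(-8) + c(10) = -123*0 - 35/9 = 0 - 35/9 = -35/9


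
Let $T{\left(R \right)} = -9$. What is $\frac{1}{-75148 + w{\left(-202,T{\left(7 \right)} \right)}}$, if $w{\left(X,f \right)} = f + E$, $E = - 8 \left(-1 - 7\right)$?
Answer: $- \frac{1}{75093} \approx -1.3317 \cdot 10^{-5}$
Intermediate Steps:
$E = 64$ ($E = \left(-8\right) \left(-8\right) = 64$)
$w{\left(X,f \right)} = 64 + f$ ($w{\left(X,f \right)} = f + 64 = 64 + f$)
$\frac{1}{-75148 + w{\left(-202,T{\left(7 \right)} \right)}} = \frac{1}{-75148 + \left(64 - 9\right)} = \frac{1}{-75148 + 55} = \frac{1}{-75093} = - \frac{1}{75093}$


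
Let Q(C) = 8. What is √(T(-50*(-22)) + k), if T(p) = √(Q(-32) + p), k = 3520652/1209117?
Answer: √(4256880184284 + 2923927839378*√277)/1209117 ≈ 6.0165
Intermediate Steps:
k = 3520652/1209117 (k = 3520652*(1/1209117) = 3520652/1209117 ≈ 2.9118)
T(p) = √(8 + p)
√(T(-50*(-22)) + k) = √(√(8 - 50*(-22)) + 3520652/1209117) = √(√(8 + 1100) + 3520652/1209117) = √(√1108 + 3520652/1209117) = √(2*√277 + 3520652/1209117) = √(3520652/1209117 + 2*√277)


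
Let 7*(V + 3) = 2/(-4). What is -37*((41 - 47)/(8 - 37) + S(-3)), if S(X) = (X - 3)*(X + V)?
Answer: -275169/203 ≈ -1355.5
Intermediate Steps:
V = -43/14 (V = -3 + (2/(-4))/7 = -3 + (2*(-¼))/7 = -3 + (⅐)*(-½) = -3 - 1/14 = -43/14 ≈ -3.0714)
S(X) = (-3 + X)*(-43/14 + X) (S(X) = (X - 3)*(X - 43/14) = (-3 + X)*(-43/14 + X))
-37*((41 - 47)/(8 - 37) + S(-3)) = -37*((41 - 47)/(8 - 37) + (129/14 + (-3)² - 85/14*(-3))) = -37*(-6/(-29) + (129/14 + 9 + 255/14)) = -37*(-6*(-1/29) + 255/7) = -37*(6/29 + 255/7) = -37*7437/203 = -275169/203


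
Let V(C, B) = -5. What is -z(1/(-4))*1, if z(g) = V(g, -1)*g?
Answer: -5/4 ≈ -1.2500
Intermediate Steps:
z(g) = -5*g
-z(1/(-4))*1 = -(-5)/(-4)*1 = -(-5)*(-1)/4*1 = -1*5/4*1 = -5/4*1 = -5/4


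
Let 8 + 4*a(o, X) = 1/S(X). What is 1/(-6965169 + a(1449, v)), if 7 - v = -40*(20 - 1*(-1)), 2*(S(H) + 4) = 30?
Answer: -44/306467523 ≈ -1.4357e-7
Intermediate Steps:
S(H) = 11 (S(H) = -4 + (½)*30 = -4 + 15 = 11)
v = 847 (v = 7 - (-40)*(20 - 1*(-1)) = 7 - (-40)*(20 + 1) = 7 - (-40)*21 = 7 - 1*(-840) = 7 + 840 = 847)
a(o, X) = -87/44 (a(o, X) = -2 + (¼)/11 = -2 + (¼)*(1/11) = -2 + 1/44 = -87/44)
1/(-6965169 + a(1449, v)) = 1/(-6965169 - 87/44) = 1/(-306467523/44) = -44/306467523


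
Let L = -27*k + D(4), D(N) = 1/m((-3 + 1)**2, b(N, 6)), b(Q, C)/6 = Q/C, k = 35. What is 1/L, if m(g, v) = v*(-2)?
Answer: -8/7561 ≈ -0.0010581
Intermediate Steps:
b(Q, C) = 6*Q/C (b(Q, C) = 6*(Q/C) = 6*Q/C)
m(g, v) = -2*v
D(N) = -1/(2*N) (D(N) = 1/(-12*N/6) = 1/(-2*N) = -1/(2*N))
L = -7561/8 (L = -27*35 - 1/2/4 = -945 - 1/2*1/4 = -945 - 1/8 = -7561/8 ≈ -945.13)
1/L = 1/(-7561/8) = -8/7561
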